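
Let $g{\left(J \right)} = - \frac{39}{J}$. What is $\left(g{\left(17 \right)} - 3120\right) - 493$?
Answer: $- \frac{61460}{17} \approx -3615.3$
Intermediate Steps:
$\left(g{\left(17 \right)} - 3120\right) - 493 = \left(- \frac{39}{17} - 3120\right) - 493 = - \frac{53079}{17} - 493 = - \frac{61460}{17}$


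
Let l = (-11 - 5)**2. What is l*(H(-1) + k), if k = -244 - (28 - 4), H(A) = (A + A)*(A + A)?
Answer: -67584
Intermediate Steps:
H(A) = 4*A**2 (H(A) = (2*A)*(2*A) = 4*A**2)
l = 256 (l = (-16)**2 = 256)
k = -268 (k = -244 - 1*24 = -244 - 24 = -268)
l*(H(-1) + k) = 256*(4*(-1)**2 - 268) = 256*(4*1 - 268) = 256*(4 - 268) = 256*(-264) = -67584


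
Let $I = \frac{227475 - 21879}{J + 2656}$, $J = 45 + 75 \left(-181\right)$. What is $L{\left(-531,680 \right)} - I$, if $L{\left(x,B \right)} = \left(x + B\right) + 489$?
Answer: $\frac{3571604}{5437} \approx 656.91$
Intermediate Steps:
$L{\left(x,B \right)} = 489 + B + x$ ($L{\left(x,B \right)} = \left(B + x\right) + 489 = 489 + B + x$)
$J = -13530$ ($J = 45 - 13575 = -13530$)
$I = - \frac{102798}{5437}$ ($I = \frac{227475 - 21879}{-13530 + 2656} = \frac{227475 - 21879}{-10874} = 205596 \left(- \frac{1}{10874}\right) = - \frac{102798}{5437} \approx -18.907$)
$L{\left(-531,680 \right)} - I = \left(489 + 680 - 531\right) - - \frac{102798}{5437} = 638 + \frac{102798}{5437} = \frac{3571604}{5437}$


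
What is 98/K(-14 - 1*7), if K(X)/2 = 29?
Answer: 49/29 ≈ 1.6897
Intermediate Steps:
K(X) = 58 (K(X) = 2*29 = 58)
98/K(-14 - 1*7) = 98/58 = 98*(1/58) = 49/29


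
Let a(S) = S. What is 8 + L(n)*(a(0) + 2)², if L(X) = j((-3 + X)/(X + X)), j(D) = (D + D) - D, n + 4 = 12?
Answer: 37/4 ≈ 9.2500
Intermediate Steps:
n = 8 (n = -4 + 12 = 8)
j(D) = D (j(D) = 2*D - D = D)
L(X) = (-3 + X)/(2*X) (L(X) = (-3 + X)/(X + X) = (-3 + X)/((2*X)) = (-3 + X)*(1/(2*X)) = (-3 + X)/(2*X))
8 + L(n)*(a(0) + 2)² = 8 + ((½)*(-3 + 8)/8)*(0 + 2)² = 8 + ((½)*(⅛)*5)*2² = 8 + (5/16)*4 = 8 + 5/4 = 37/4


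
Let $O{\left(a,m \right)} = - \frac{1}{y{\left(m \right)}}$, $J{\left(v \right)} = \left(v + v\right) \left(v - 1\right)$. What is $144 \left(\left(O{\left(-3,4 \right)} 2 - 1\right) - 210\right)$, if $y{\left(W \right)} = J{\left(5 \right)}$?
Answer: $- \frac{151956}{5} \approx -30391.0$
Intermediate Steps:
$J{\left(v \right)} = 2 v \left(-1 + v\right)$
$y{\left(W \right)} = 40$ ($y{\left(W \right)} = 2 \cdot 5 \left(-1 + 5\right) = 2 \cdot 5 \cdot 4 = 40$)
$O{\left(a,m \right)} = - \frac{1}{40}$
$144 \left(\left(O{\left(-3,4 \right)} 2 - 1\right) - 210\right) = 144 \left(\left(\left(- \frac{1}{40}\right) 2 - 1\right) - 210\right) = 144 \left(\left(- \frac{1}{20} - 1\right) - 210\right) = 144 \left(- \frac{21}{20} - 210\right) = 144 \left(- \frac{4221}{20}\right) = - \frac{151956}{5}$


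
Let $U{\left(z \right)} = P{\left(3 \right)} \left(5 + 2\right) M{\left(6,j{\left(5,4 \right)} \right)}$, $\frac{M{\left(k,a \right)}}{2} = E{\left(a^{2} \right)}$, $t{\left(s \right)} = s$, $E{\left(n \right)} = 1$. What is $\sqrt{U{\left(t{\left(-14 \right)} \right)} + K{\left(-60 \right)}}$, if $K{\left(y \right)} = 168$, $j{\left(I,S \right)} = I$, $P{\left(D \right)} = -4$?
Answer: $4 \sqrt{7} \approx 10.583$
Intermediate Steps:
$M{\left(k,a \right)} = 2$ ($M{\left(k,a \right)} = 2 \cdot 1 = 2$)
$U{\left(z \right)} = -56$ ($U{\left(z \right)} = - 4 \left(5 + 2\right) 2 = \left(-4\right) 7 \cdot 2 = \left(-28\right) 2 = -56$)
$\sqrt{U{\left(t{\left(-14 \right)} \right)} + K{\left(-60 \right)}} = \sqrt{-56 + 168} = \sqrt{112} = 4 \sqrt{7}$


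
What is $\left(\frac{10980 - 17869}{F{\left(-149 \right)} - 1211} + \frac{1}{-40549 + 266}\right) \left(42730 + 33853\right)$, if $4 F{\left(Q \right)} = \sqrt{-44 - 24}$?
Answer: $\frac{102946741657101641}{236304146583} + \frac{1055160574 i \sqrt{17}}{5866101} \approx 4.3565 \cdot 10^{5} + 741.64 i$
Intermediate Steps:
$F{\left(Q \right)} = \frac{i \sqrt{17}}{2}$ ($F{\left(Q \right)} = \frac{\sqrt{-44 - 24}}{4} = \frac{\sqrt{-68}}{4} = \frac{2 i \sqrt{17}}{4} = \frac{i \sqrt{17}}{2}$)
$\left(\frac{10980 - 17869}{F{\left(-149 \right)} - 1211} + \frac{1}{-40549 + 266}\right) \left(42730 + 33853\right) = \left(\frac{10980 - 17869}{\frac{i \sqrt{17}}{2} - 1211} + \frac{1}{-40549 + 266}\right) \left(42730 + 33853\right) = \left(- \frac{6889}{-1211 + \frac{i \sqrt{17}}{2}} + \frac{1}{-40283}\right) 76583 = \left(- \frac{6889}{-1211 + \frac{i \sqrt{17}}{2}} - \frac{1}{40283}\right) 76583 = \left(- \frac{1}{40283} - \frac{6889}{-1211 + \frac{i \sqrt{17}}{2}}\right) 76583 = - \frac{76583}{40283} - \frac{527580287}{-1211 + \frac{i \sqrt{17}}{2}}$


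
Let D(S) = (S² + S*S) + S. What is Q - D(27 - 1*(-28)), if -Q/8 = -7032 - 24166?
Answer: 243479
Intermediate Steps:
Q = 249584 (Q = -8*(-7032 - 24166) = -8*(-31198) = 249584)
D(S) = S + 2*S² (D(S) = (S² + S²) + S = 2*S² + S = S + 2*S²)
Q - D(27 - 1*(-28)) = 249584 - (27 - 1*(-28))*(1 + 2*(27 - 1*(-28))) = 249584 - (27 + 28)*(1 + 2*(27 + 28)) = 249584 - 55*(1 + 2*55) = 249584 - 55*(1 + 110) = 249584 - 55*111 = 249584 - 1*6105 = 249584 - 6105 = 243479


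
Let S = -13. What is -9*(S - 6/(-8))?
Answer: 441/4 ≈ 110.25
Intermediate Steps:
-9*(S - 6/(-8)) = -9*(-13 - 6/(-8)) = -9*(-13 - 6*(-⅛)) = -9*(-13 + ¾) = -9*(-49/4) = 441/4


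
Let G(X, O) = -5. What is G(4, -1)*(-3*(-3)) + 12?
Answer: -33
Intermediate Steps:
G(4, -1)*(-3*(-3)) + 12 = -(-15)*(-3) + 12 = -5*9 + 12 = -45 + 12 = -33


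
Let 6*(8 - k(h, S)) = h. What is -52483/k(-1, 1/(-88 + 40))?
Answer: -314898/49 ≈ -6426.5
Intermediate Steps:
k(h, S) = 8 - h/6
-52483/k(-1, 1/(-88 + 40)) = -52483/(8 - 1/6*(-1)) = -52483/(8 + 1/6) = -52483/49/6 = -52483*6/49 = -314898/49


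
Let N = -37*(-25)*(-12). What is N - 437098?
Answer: -448198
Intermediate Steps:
N = -11100 (N = 925*(-12) = -11100)
N - 437098 = -11100 - 437098 = -448198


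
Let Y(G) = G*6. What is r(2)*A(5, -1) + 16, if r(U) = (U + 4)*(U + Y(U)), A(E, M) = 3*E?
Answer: 1276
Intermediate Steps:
Y(G) = 6*G
r(U) = 7*U*(4 + U) (r(U) = (U + 4)*(U + 6*U) = (4 + U)*(7*U) = 7*U*(4 + U))
r(2)*A(5, -1) + 16 = (7*2*(4 + 2))*(3*5) + 16 = (7*2*6)*15 + 16 = 84*15 + 16 = 1260 + 16 = 1276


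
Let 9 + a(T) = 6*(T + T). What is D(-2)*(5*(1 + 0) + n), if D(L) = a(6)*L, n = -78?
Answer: 9198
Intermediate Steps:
a(T) = -9 + 12*T (a(T) = -9 + 6*(T + T) = -9 + 6*(2*T) = -9 + 12*T)
D(L) = 63*L (D(L) = (-9 + 12*6)*L = (-9 + 72)*L = 63*L)
D(-2)*(5*(1 + 0) + n) = (63*(-2))*(5*(1 + 0) - 78) = -126*(5*1 - 78) = -126*(5 - 78) = -126*(-73) = 9198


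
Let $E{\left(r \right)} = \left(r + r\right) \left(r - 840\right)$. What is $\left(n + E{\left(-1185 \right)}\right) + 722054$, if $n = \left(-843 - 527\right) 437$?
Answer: $4922614$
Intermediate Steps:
$n = -598690$ ($n = \left(-843 - 527\right) 437 = \left(-1370\right) 437 = -598690$)
$E{\left(r \right)} = 2 r \left(-840 + r\right)$
$\left(n + E{\left(-1185 \right)}\right) + 722054 = \left(-598690 + 2 \left(-1185\right) \left(-840 - 1185\right)\right) + 722054 = \left(-598690 + 2 \left(-1185\right) \left(-2025\right)\right) + 722054 = \left(-598690 + 4799250\right) + 722054 = 4200560 + 722054 = 4922614$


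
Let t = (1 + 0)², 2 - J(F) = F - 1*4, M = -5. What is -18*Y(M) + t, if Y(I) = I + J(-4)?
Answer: -89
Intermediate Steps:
J(F) = 6 - F (J(F) = 2 - (F - 1*4) = 2 - (F - 4) = 2 - (-4 + F) = 2 + (4 - F) = 6 - F)
Y(I) = 10 + I (Y(I) = I + (6 - 1*(-4)) = I + (6 + 4) = I + 10 = 10 + I)
t = 1 (t = 1² = 1)
-18*Y(M) + t = -18*(10 - 5) + 1 = -18*5 + 1 = -90 + 1 = -89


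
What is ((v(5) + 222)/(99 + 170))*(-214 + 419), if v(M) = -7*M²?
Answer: 9635/269 ≈ 35.818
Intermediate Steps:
((v(5) + 222)/(99 + 170))*(-214 + 419) = ((-7*5² + 222)/(99 + 170))*(-214 + 419) = ((-7*25 + 222)/269)*205 = ((-175 + 222)*(1/269))*205 = (47*(1/269))*205 = (47/269)*205 = 9635/269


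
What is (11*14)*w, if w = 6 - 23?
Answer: -2618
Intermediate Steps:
w = -17
(11*14)*w = (11*14)*(-17) = 154*(-17) = -2618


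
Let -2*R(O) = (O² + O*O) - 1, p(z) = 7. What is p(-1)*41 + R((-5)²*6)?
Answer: -44425/2 ≈ -22213.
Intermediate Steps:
R(O) = ½ - O² (R(O) = -((O² + O*O) - 1)/2 = -((O² + O²) - 1)/2 = -(2*O² - 1)/2 = -(-1 + 2*O²)/2 = ½ - O²)
p(-1)*41 + R((-5)²*6) = 7*41 + (½ - ((-5)²*6)²) = 287 + (½ - (25*6)²) = 287 + (½ - 1*150²) = 287 + (½ - 1*22500) = 287 + (½ - 22500) = 287 - 44999/2 = -44425/2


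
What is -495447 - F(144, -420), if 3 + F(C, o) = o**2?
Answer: -671844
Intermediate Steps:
F(C, o) = -3 + o**2
-495447 - F(144, -420) = -495447 - (-3 + (-420)**2) = -495447 - (-3 + 176400) = -495447 - 1*176397 = -495447 - 176397 = -671844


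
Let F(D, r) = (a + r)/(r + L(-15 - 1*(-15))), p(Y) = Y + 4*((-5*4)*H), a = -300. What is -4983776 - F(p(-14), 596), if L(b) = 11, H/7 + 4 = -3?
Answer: -3025152328/607 ≈ -4.9838e+6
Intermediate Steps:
H = -49 (H = -28 + 7*(-3) = -28 - 21 = -49)
p(Y) = 3920 + Y (p(Y) = Y + 4*(-5*4*(-49)) = Y + 4*(-20*(-49)) = Y + 4*980 = Y + 3920 = 3920 + Y)
F(D, r) = (-300 + r)/(11 + r) (F(D, r) = (-300 + r)/(r + 11) = (-300 + r)/(11 + r))
-4983776 - F(p(-14), 596) = -4983776 - (-300 + 596)/(11 + 596) = -4983776 - 296/607 = -3025152328/607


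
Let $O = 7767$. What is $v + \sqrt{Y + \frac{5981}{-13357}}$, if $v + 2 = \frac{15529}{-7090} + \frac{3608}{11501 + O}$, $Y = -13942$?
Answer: $- \frac{136713073}{34152530} + \frac{5 i \sqrt{275619327}}{703} \approx -4.003 + 118.08 i$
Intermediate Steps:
$v = - \frac{136713073}{34152530}$ ($v = -2 + \left(\frac{15529}{-7090} + \frac{3608}{11501 + 7767}\right) = -2 + \left(15529 \left(- \frac{1}{7090}\right) + \frac{3608}{19268}\right) = -2 + \left(- \frac{15529}{7090} + 3608 \cdot \frac{1}{19268}\right) = -2 + \left(- \frac{15529}{7090} + \frac{902}{4817}\right) = -2 - \frac{68408013}{34152530} = - \frac{136713073}{34152530} \approx -4.003$)
$v + \sqrt{Y + \frac{5981}{-13357}} = - \frac{136713073}{34152530} + \sqrt{-13942 + \frac{5981}{-13357}} = - \frac{136713073}{34152530} + \sqrt{-13942 + 5981 \left(- \frac{1}{13357}\right)} = - \frac{136713073}{34152530} + \sqrt{-13942 - \frac{5981}{13357}} = - \frac{136713073}{34152530} + \sqrt{- \frac{186229275}{13357}} = - \frac{136713073}{34152530} + \frac{5 i \sqrt{275619327}}{703}$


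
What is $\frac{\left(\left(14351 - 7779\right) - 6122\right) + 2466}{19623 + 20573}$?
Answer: $\frac{729}{10049} \approx 0.072545$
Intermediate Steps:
$\frac{\left(\left(14351 - 7779\right) - 6122\right) + 2466}{19623 + 20573} = \frac{\left(6572 - 6122\right) + 2466}{40196} = \left(450 + 2466\right) \frac{1}{40196} = 2916 \cdot \frac{1}{40196} = \frac{729}{10049}$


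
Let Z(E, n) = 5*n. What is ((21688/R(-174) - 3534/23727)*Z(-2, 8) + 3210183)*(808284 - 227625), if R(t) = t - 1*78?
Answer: 309260915132683693/166089 ≈ 1.8620e+12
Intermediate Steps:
R(t) = -78 + t (R(t) = t - 78 = -78 + t)
((21688/R(-174) - 3534/23727)*Z(-2, 8) + 3210183)*(808284 - 227625) = ((21688/(-78 - 174) - 3534/23727)*(5*8) + 3210183)*(808284 - 227625) = ((21688/(-252) - 3534*1/23727)*40 + 3210183)*580659 = ((21688*(-1/252) - 1178/7909)*40 + 3210183)*580659 = ((-5422/63 - 1178/7909)*40 + 3210183)*580659 = (-42956812/498267*40 + 3210183)*580659 = (-1718272480/498267 + 3210183)*580659 = (1597809980381/498267)*580659 = 309260915132683693/166089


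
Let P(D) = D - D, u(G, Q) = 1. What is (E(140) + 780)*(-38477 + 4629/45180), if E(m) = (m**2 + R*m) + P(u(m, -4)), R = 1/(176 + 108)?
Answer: -668119774781/852 ≈ -7.8418e+8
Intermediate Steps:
R = 1/284 ≈ 0.0035211
P(D) = 0
E(m) = m**2 + m/284 (E(m) = (m**2 + m/284) + 0 = m**2 + m/284)
(E(140) + 780)*(-38477 + 4629/45180) = (140*(1/284 + 140) + 780)*(-38477 + 4629/45180) = (140*(39761/284) + 780)*(-38477 + 4629*(1/45180)) = (1391635/71 + 780)*(-38477 + 1543/15060) = (1447015/71)*(-579462077/15060) = -668119774781/852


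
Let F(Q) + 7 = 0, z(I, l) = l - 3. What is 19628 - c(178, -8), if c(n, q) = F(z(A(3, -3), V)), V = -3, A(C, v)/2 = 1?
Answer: 19635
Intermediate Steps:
A(C, v) = 2 (A(C, v) = 2*1 = 2)
z(I, l) = -3 + l
F(Q) = -7 (F(Q) = -7 + 0 = -7)
c(n, q) = -7
19628 - c(178, -8) = 19628 - 1*(-7) = 19628 + 7 = 19635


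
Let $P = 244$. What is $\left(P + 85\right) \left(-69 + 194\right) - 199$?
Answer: $40926$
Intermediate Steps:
$\left(P + 85\right) \left(-69 + 194\right) - 199 = \left(244 + 85\right) \left(-69 + 194\right) - 199 = 329 \cdot 125 - 199 = 41125 - 199 = 40926$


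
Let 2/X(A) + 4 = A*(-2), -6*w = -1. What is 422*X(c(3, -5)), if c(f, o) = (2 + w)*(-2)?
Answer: 1266/7 ≈ 180.86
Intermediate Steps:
w = 1/6 (w = -1/6*(-1) = 1/6 ≈ 0.16667)
c(f, o) = -13/3 (c(f, o) = (2 + 1/6)*(-2) = (13/6)*(-2) = -13/3)
X(A) = 2/(-4 - 2*A) (X(A) = 2/(-4 + A*(-2)) = 2/(-4 - 2*A))
422*X(c(3, -5)) = 422*(-1/(2 - 13/3)) = 422*(-1/(-7/3)) = 422*(-1*(-3/7)) = 422*(3/7) = 1266/7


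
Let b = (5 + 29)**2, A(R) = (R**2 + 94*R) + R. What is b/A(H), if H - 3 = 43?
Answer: 578/3243 ≈ 0.17823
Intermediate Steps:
H = 46 (H = 3 + 43 = 46)
A(R) = R**2 + 95*R
b = 1156 (b = 34**2 = 1156)
b/A(H) = 1156/((46*(95 + 46))) = 1156/((46*141)) = 1156/6486 = 1156*(1/6486) = 578/3243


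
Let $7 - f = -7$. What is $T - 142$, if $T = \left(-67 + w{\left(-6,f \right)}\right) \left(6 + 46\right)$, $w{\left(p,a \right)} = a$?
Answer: $-2898$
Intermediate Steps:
$f = 14$ ($f = 7 - -7 = 7 + 7 = 14$)
$T = -2756$ ($T = \left(-67 + 14\right) \left(6 + 46\right) = \left(-53\right) 52 = -2756$)
$T - 142 = -2756 - 142 = -2898$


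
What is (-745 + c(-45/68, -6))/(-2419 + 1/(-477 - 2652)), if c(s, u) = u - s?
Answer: 159650967/514695536 ≈ 0.31019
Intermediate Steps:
(-745 + c(-45/68, -6))/(-2419 + 1/(-477 - 2652)) = (-745 + (-6 - (-45)/68))/(-2419 + 1/(-477 - 2652)) = (-745 + (-6 - (-45)/68))/(-2419 + 1/(-3129)) = (-745 + (-6 - 1*(-45/68)))/(-2419 - 1/3129) = (-745 + (-6 + 45/68))/(-7569052/3129) = (-745 - 363/68)*(-3129/7569052) = -51023/68*(-3129/7569052) = 159650967/514695536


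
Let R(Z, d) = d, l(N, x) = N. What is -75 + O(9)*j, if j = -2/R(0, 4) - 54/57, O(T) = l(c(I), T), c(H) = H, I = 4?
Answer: -1535/19 ≈ -80.789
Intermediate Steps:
O(T) = 4
j = -55/38 (j = -2/4 - 54/57 = -2*1/4 - 54*1/57 = -1/2 - 18/19 = -55/38 ≈ -1.4474)
-75 + O(9)*j = -75 + 4*(-55/38) = -75 - 110/19 = -1535/19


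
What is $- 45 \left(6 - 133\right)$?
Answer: $5715$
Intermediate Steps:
$- 45 \left(6 - 133\right) = \left(-45\right) \left(-127\right) = 5715$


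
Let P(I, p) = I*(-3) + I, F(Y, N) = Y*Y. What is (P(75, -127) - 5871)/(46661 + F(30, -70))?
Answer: -6021/47561 ≈ -0.12660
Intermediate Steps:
F(Y, N) = Y**2
P(I, p) = -2*I (P(I, p) = -3*I + I = -2*I)
(P(75, -127) - 5871)/(46661 + F(30, -70)) = (-2*75 - 5871)/(46661 + 30**2) = (-150 - 5871)/(46661 + 900) = -6021/47561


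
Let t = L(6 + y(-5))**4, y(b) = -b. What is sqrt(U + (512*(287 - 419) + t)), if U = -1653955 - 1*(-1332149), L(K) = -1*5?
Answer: I*sqrt(388765) ≈ 623.51*I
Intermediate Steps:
L(K) = -5
U = -321806 (U = -1653955 + 1332149 = -321806)
t = 625 (t = (-5)**4 = 625)
sqrt(U + (512*(287 - 419) + t)) = sqrt(-321806 + (512*(287 - 419) + 625)) = sqrt(-321806 + (512*(-132) + 625)) = sqrt(-321806 + (-67584 + 625)) = sqrt(-321806 - 66959) = sqrt(-388765) = I*sqrt(388765)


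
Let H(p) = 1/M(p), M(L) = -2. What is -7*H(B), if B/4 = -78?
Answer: 7/2 ≈ 3.5000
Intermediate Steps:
B = -312 (B = 4*(-78) = -312)
H(p) = -½ (H(p) = 1/(-2) = -½)
-7*H(B) = -7*(-½) = 7/2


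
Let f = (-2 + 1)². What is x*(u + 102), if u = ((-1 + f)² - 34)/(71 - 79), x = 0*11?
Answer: 0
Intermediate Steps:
f = 1 (f = (-1)² = 1)
x = 0
u = 17/4 (u = ((-1 + 1)² - 34)/(71 - 79) = (0² - 34)/(-8) = (0 - 34)*(-⅛) = -34*(-⅛) = 17/4 ≈ 4.2500)
x*(u + 102) = 0*(17/4 + 102) = 0*(425/4) = 0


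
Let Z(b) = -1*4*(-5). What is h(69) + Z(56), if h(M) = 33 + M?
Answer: 122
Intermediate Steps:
Z(b) = 20 (Z(b) = -4*(-5) = 20)
h(69) + Z(56) = (33 + 69) + 20 = 102 + 20 = 122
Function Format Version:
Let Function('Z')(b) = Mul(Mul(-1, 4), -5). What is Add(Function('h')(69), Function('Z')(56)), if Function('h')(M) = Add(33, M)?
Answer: 122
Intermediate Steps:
Function('Z')(b) = 20 (Function('Z')(b) = Mul(-4, -5) = 20)
Add(Function('h')(69), Function('Z')(56)) = Add(Add(33, 69), 20) = Add(102, 20) = 122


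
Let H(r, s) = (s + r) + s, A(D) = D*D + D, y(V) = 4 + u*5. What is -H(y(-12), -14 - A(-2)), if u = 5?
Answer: 3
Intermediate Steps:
y(V) = 29 (y(V) = 4 + 5*5 = 4 + 25 = 29)
A(D) = D + D**2 (A(D) = D**2 + D = D + D**2)
H(r, s) = r + 2*s (H(r, s) = (r + s) + s = r + 2*s)
-H(y(-12), -14 - A(-2)) = -(29 + 2*(-14 - (-2)*(1 - 2))) = -(29 + 2*(-14 - (-2)*(-1))) = -(29 + 2*(-14 - 1*2)) = -(29 + 2*(-14 - 2)) = -(29 + 2*(-16)) = -(29 - 32) = -1*(-3) = 3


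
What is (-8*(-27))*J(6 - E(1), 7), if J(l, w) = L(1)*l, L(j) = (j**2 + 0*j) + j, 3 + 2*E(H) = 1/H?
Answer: 3024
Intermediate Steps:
E(H) = -3/2 + 1/(2*H)
L(j) = j + j**2 (L(j) = (j**2 + 0) + j = j**2 + j = j + j**2)
J(l, w) = 2*l (J(l, w) = (1*(1 + 1))*l = (1*2)*l = 2*l)
(-8*(-27))*J(6 - E(1), 7) = (-8*(-27))*(2*(6 - (1 - 3*1)/(2*1))) = 216*(2*(6 - (1 - 3)/2)) = 216*(2*(6 - (-2)/2)) = 216*(2*(6 - 1*(-1))) = 216*(2*(6 + 1)) = 216*(2*7) = 216*14 = 3024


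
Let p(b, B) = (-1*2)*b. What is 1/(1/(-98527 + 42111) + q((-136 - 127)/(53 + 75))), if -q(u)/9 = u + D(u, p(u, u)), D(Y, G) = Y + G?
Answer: -56416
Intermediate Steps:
p(b, B) = -2*b
D(Y, G) = G + Y
q(u) = 0 (q(u) = -9*(u + (-2*u + u)) = -9*(u - u) = -9*0 = 0)
1/(1/(-98527 + 42111) + q((-136 - 127)/(53 + 75))) = 1/(1/(-98527 + 42111) + 0) = 1/(1/(-56416) + 0) = 1/(-1/56416 + 0) = 1/(-1/56416) = -56416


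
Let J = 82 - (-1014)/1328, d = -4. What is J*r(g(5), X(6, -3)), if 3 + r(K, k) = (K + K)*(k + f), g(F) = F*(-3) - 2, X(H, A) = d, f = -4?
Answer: 14782895/664 ≈ 22263.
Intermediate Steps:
X(H, A) = -4
g(F) = -2 - 3*F (g(F) = -3*F - 2 = -2 - 3*F)
J = 54955/664 (J = 82 - (-1014)/1328 = 82 - 1*(-507/664) = 82 + 507/664 = 54955/664 ≈ 82.764)
r(K, k) = -3 + 2*K*(-4 + k) (r(K, k) = -3 + (K + K)*(k - 4) = -3 + (2*K)*(-4 + k) = -3 + 2*K*(-4 + k))
J*r(g(5), X(6, -3)) = 54955*(-3 - 8*(-2 - 3*5) + 2*(-2 - 3*5)*(-4))/664 = 54955*(-3 - 8*(-2 - 15) + 2*(-2 - 15)*(-4))/664 = 54955*(-3 - 8*(-17) + 2*(-17)*(-4))/664 = 54955*(-3 + 136 + 136)/664 = (54955/664)*269 = 14782895/664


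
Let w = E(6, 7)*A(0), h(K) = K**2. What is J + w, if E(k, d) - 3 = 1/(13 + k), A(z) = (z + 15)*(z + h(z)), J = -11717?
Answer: -11717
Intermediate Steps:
A(z) = (15 + z)*(z + z**2) (A(z) = (z + 15)*(z + z**2) = (15 + z)*(z + z**2))
E(k, d) = 3 + 1/(13 + k)
w = 0 (w = ((40 + 3*6)/(13 + 6))*(0*(15 + 0**2 + 16*0)) = ((40 + 18)/19)*(0*(15 + 0 + 0)) = ((1/19)*58)*(0*15) = (58/19)*0 = 0)
J + w = -11717 + 0 = -11717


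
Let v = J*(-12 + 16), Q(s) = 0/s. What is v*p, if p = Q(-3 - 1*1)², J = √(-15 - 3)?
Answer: 0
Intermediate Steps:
Q(s) = 0
J = 3*I*√2 (J = √(-18) = 3*I*√2 ≈ 4.2426*I)
v = 12*I*√2 (v = (3*I*√2)*(-12 + 16) = (3*I*√2)*4 = 12*I*√2 ≈ 16.971*I)
p = 0 (p = 0² = 0)
v*p = (12*I*√2)*0 = 0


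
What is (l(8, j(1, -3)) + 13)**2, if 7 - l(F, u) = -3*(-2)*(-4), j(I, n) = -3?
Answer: 1936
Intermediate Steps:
l(F, u) = 31 (l(F, u) = 7 - (-3*(-2))*(-4) = 7 - 6*(-4) = 7 - 1*(-24) = 7 + 24 = 31)
(l(8, j(1, -3)) + 13)**2 = (31 + 13)**2 = 44**2 = 1936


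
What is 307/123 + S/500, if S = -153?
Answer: 134681/61500 ≈ 2.1899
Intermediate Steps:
307/123 + S/500 = 307/123 - 153/500 = 134681/61500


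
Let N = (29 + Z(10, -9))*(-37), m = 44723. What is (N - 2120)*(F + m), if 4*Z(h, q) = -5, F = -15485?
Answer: -184009353/2 ≈ -9.2005e+7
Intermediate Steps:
Z(h, q) = -5/4 (Z(h, q) = (¼)*(-5) = -5/4)
N = -4107/4 (N = (29 - 5/4)*(-37) = (111/4)*(-37) = -4107/4 ≈ -1026.8)
(N - 2120)*(F + m) = (-4107/4 - 2120)*(-15485 + 44723) = -12587/4*29238 = -184009353/2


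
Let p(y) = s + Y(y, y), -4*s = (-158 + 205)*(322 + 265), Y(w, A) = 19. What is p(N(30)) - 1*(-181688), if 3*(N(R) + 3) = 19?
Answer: 699239/4 ≈ 1.7481e+5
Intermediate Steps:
N(R) = 10/3 (N(R) = -3 + (⅓)*19 = -3 + 19/3 = 10/3)
s = -27589/4 (s = -(-158 + 205)*(322 + 265)/4 = -47*587/4 = -¼*27589 = -27589/4 ≈ -6897.3)
p(y) = -27513/4 (p(y) = -27589/4 + 19 = -27513/4)
p(N(30)) - 1*(-181688) = -27513/4 - 1*(-181688) = -27513/4 + 181688 = 699239/4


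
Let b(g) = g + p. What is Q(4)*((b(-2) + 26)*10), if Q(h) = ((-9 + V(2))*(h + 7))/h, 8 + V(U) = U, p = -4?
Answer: -8250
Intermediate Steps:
V(U) = -8 + U
b(g) = -4 + g (b(g) = g - 4 = -4 + g)
Q(h) = (-105 - 15*h)/h (Q(h) = ((-9 + (-8 + 2))*(h + 7))/h = ((-9 - 6)*(7 + h))/h = (-15*(7 + h))/h = (-105 - 15*h)/h)
Q(4)*((b(-2) + 26)*10) = (-15 - 105/4)*(((-4 - 2) + 26)*10) = (-15 - 105*¼)*((-6 + 26)*10) = (-15 - 105/4)*(20*10) = -165/4*200 = -8250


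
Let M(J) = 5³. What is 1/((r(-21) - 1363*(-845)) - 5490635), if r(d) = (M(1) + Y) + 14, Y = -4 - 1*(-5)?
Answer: -1/4338760 ≈ -2.3048e-7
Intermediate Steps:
Y = 1 (Y = -4 + 5 = 1)
M(J) = 125
r(d) = 140 (r(d) = (125 + 1) + 14 = 126 + 14 = 140)
1/((r(-21) - 1363*(-845)) - 5490635) = 1/((140 - 1363*(-845)) - 5490635) = 1/((140 + 1151735) - 5490635) = 1/(1151875 - 5490635) = 1/(-4338760) = -1/4338760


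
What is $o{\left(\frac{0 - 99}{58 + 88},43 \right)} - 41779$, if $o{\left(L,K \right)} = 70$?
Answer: $-41709$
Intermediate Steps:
$o{\left(\frac{0 - 99}{58 + 88},43 \right)} - 41779 = 70 - 41779 = -41709$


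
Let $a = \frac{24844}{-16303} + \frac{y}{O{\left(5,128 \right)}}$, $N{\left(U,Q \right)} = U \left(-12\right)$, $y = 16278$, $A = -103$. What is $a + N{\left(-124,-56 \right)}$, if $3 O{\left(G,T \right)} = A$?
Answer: $\frac{1699963358}{1679209} \approx 1012.4$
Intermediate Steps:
$O{\left(G,T \right)} = - \frac{103}{3}$ ($O{\left(G,T \right)} = \frac{1}{3} \left(-103\right) = - \frac{103}{3}$)
$N{\left(U,Q \right)} = - 12 U$
$a = - \frac{798699634}{1679209}$ ($a = \frac{24844}{-16303} + \frac{16278}{- \frac{103}{3}} = 24844 \left(- \frac{1}{16303}\right) + 16278 \left(- \frac{3}{103}\right) = - \frac{24844}{16303} - \frac{48834}{103} = - \frac{798699634}{1679209} \approx -475.64$)
$a + N{\left(-124,-56 \right)} = - \frac{798699634}{1679209} - -1488 = - \frac{798699634}{1679209} + 1488 = \frac{1699963358}{1679209}$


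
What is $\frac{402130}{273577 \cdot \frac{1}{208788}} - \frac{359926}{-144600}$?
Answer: $\frac{6070351336949651}{19779617100} \approx 3.069 \cdot 10^{5}$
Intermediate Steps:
$\frac{402130}{273577 \cdot \frac{1}{208788}} - \frac{359926}{-144600} = \frac{402130}{273577 \cdot \frac{1}{208788}} - - \frac{179963}{72300} = \frac{402130}{\frac{273577}{208788}} + \frac{179963}{72300} = 402130 \cdot \frac{208788}{273577} + \frac{179963}{72300} = \frac{83959918440}{273577} + \frac{179963}{72300} = \frac{6070351336949651}{19779617100}$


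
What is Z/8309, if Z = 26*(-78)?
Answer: -2028/8309 ≈ -0.24407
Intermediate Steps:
Z = -2028
Z/8309 = -2028/8309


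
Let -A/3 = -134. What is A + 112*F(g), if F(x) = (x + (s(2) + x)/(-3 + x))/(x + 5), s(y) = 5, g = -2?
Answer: 4574/15 ≈ 304.93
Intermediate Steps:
A = 402 (A = -3*(-134) = 402)
F(x) = (x + (5 + x)/(-3 + x))/(5 + x) (F(x) = (x + (5 + x)/(-3 + x))/(x + 5) = (x + (5 + x)/(-3 + x))/(5 + x))
A + 112*F(g) = 402 + 112*((5 + (-2)² - 2*(-2))/(-15 + (-2)² + 2*(-2))) = 402 + 112*((5 + 4 + 4)/(-15 + 4 - 4)) = 402 + 112*(13/(-15)) = 402 + 112*(-1/15*13) = 402 + 112*(-13/15) = 402 - 1456/15 = 4574/15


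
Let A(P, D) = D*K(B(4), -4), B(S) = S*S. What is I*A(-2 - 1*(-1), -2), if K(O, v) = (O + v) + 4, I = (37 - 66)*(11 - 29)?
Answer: -16704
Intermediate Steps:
B(S) = S**2
I = 522 (I = -29*(-18) = 522)
K(O, v) = 4 + O + v
A(P, D) = 16*D (A(P, D) = D*(4 + 4**2 - 4) = D*(4 + 16 - 4) = D*16 = 16*D)
I*A(-2 - 1*(-1), -2) = 522*(16*(-2)) = 522*(-32) = -16704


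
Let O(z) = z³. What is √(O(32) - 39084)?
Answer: 2*I*√1579 ≈ 79.473*I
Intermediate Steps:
√(O(32) - 39084) = √(32³ - 39084) = √(32768 - 39084) = √(-6316) = 2*I*√1579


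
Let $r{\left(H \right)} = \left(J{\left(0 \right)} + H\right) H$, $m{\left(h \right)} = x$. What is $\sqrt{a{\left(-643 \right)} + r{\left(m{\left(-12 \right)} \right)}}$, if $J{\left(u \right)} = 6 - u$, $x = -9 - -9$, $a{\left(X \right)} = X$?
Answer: $i \sqrt{643} \approx 25.357 i$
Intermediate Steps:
$x = 0$ ($x = -9 + 9 = 0$)
$m{\left(h \right)} = 0$
$r{\left(H \right)} = H \left(6 + H\right)$ ($r{\left(H \right)} = \left(\left(6 - 0\right) + H\right) H = \left(\left(6 + 0\right) + H\right) H = \left(6 + H\right) H = H \left(6 + H\right)$)
$\sqrt{a{\left(-643 \right)} + r{\left(m{\left(-12 \right)} \right)}} = \sqrt{-643 + 0 \left(6 + 0\right)} = \sqrt{-643 + 0 \cdot 6} = \sqrt{-643 + 0} = \sqrt{-643} = i \sqrt{643}$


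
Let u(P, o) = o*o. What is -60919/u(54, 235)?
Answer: -60919/55225 ≈ -1.1031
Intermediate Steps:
u(P, o) = o²
-60919/u(54, 235) = -60919/(235²) = -60919/55225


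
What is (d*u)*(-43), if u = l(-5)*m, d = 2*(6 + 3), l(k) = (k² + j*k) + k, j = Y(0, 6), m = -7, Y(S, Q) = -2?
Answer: 162540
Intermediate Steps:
j = -2
l(k) = k² - k (l(k) = (k² - 2*k) + k = k² - k)
d = 18 (d = 2*9 = 18)
u = -210 (u = -5*(-1 - 5)*(-7) = -5*(-6)*(-7) = 30*(-7) = -210)
(d*u)*(-43) = (18*(-210))*(-43) = -3780*(-43) = 162540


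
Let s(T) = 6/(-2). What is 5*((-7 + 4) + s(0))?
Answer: -30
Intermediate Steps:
s(T) = -3 (s(T) = 6*(-1/2) = -3)
5*((-7 + 4) + s(0)) = 5*((-7 + 4) - 3) = 5*(-3 - 3) = 5*(-6) = -30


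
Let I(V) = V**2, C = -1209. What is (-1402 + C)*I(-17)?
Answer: -754579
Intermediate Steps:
(-1402 + C)*I(-17) = (-1402 - 1209)*(-17)**2 = -2611*289 = -754579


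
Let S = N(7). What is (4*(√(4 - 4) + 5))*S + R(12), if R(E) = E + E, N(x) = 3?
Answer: 84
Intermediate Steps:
S = 3
R(E) = 2*E
(4*(√(4 - 4) + 5))*S + R(12) = (4*(√(4 - 4) + 5))*3 + 2*12 = (4*(√0 + 5))*3 + 24 = (4*(0 + 5))*3 + 24 = (4*5)*3 + 24 = 20*3 + 24 = 60 + 24 = 84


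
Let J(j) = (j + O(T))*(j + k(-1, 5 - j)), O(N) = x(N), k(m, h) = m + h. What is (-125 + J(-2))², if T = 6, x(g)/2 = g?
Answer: 7225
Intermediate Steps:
x(g) = 2*g
k(m, h) = h + m
O(N) = 2*N
J(j) = 48 + 4*j (J(j) = (j + 2*6)*(j + ((5 - j) - 1)) = (j + 12)*(j + (4 - j)) = (12 + j)*4 = 48 + 4*j)
(-125 + J(-2))² = (-125 + (48 + 4*(-2)))² = (-125 + (48 - 8))² = (-125 + 40)² = (-85)² = 7225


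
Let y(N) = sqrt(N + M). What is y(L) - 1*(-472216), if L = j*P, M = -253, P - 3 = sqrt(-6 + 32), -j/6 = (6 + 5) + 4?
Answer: 472216 + sqrt(-523 - 90*sqrt(26)) ≈ 4.7222e+5 + 31.335*I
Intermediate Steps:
j = -90 (j = -6*((6 + 5) + 4) = -6*(11 + 4) = -6*15 = -90)
P = 3 + sqrt(26) (P = 3 + sqrt(-6 + 32) = 3 + sqrt(26) ≈ 8.0990)
L = -270 - 90*sqrt(26) (L = -90*(3 + sqrt(26)) = -270 - 90*sqrt(26) ≈ -728.91)
y(N) = sqrt(-253 + N) (y(N) = sqrt(N - 253) = sqrt(-253 + N))
y(L) - 1*(-472216) = sqrt(-253 + (-270 - 90*sqrt(26))) - 1*(-472216) = sqrt(-523 - 90*sqrt(26)) + 472216 = 472216 + sqrt(-523 - 90*sqrt(26))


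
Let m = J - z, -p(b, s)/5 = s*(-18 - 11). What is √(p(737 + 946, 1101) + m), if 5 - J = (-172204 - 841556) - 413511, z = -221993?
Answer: √1808914 ≈ 1345.0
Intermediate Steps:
J = 1427276 (J = 5 - ((-172204 - 841556) - 413511) = 5 - (-1013760 - 413511) = 5 - 1*(-1427271) = 5 + 1427271 = 1427276)
p(b, s) = 145*s (p(b, s) = -5*s*(-18 - 11) = -5*s*(-29) = -(-145)*s = 145*s)
m = 1649269 (m = 1427276 - 1*(-221993) = 1427276 + 221993 = 1649269)
√(p(737 + 946, 1101) + m) = √(145*1101 + 1649269) = √(159645 + 1649269) = √1808914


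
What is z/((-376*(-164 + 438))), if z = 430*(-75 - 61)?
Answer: 3655/6439 ≈ 0.56763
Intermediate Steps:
z = -58480 (z = 430*(-136) = -58480)
z/((-376*(-164 + 438))) = -58480*(-1/(376*(-164 + 438))) = -58480/((-376*274)) = -58480/(-103024) = -58480*(-1/103024) = 3655/6439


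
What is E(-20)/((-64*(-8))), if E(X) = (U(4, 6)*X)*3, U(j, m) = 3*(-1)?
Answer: 45/128 ≈ 0.35156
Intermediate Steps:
U(j, m) = -3
E(X) = -9*X (E(X) = -3*X*3 = -9*X)
E(-20)/((-64*(-8))) = (-9*(-20))/((-64*(-8))) = 180/512 = 180*(1/512) = 45/128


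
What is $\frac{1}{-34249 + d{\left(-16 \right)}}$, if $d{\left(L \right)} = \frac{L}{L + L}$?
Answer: $- \frac{2}{68497} \approx -2.9198 \cdot 10^{-5}$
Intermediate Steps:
$d{\left(L \right)} = \frac{1}{2}$ ($d{\left(L \right)} = \frac{L}{2 L} = L \frac{1}{2 L} = \frac{1}{2}$)
$\frac{1}{-34249 + d{\left(-16 \right)}} = \frac{1}{-34249 + \frac{1}{2}} = \frac{1}{- \frac{68497}{2}} = - \frac{2}{68497}$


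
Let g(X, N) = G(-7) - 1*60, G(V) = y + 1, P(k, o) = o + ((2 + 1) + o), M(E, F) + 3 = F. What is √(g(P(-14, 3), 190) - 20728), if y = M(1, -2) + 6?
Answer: I*√20786 ≈ 144.17*I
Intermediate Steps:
M(E, F) = -3 + F
y = 1 (y = (-3 - 2) + 6 = -5 + 6 = 1)
P(k, o) = 3 + 2*o (P(k, o) = o + (3 + o) = 3 + 2*o)
G(V) = 2 (G(V) = 1 + 1 = 2)
g(X, N) = -58 (g(X, N) = 2 - 1*60 = 2 - 60 = -58)
√(g(P(-14, 3), 190) - 20728) = √(-58 - 20728) = √(-20786) = I*√20786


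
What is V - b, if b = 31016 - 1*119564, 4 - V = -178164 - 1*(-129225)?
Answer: 137491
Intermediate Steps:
V = 48943 (V = 4 - (-178164 - 1*(-129225)) = 4 - (-178164 + 129225) = 4 - 1*(-48939) = 4 + 48939 = 48943)
b = -88548 (b = 31016 - 119564 = -88548)
V - b = 48943 - 1*(-88548) = 48943 + 88548 = 137491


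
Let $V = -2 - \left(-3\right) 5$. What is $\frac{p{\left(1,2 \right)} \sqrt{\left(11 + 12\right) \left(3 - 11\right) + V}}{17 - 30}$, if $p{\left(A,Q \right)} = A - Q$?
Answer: $\frac{3 i \sqrt{19}}{13} \approx 1.0059 i$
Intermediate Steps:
$V = 13$ ($V = -2 - -15 = -2 + 15 = 13$)
$\frac{p{\left(1,2 \right)} \sqrt{\left(11 + 12\right) \left(3 - 11\right) + V}}{17 - 30} = \frac{\left(1 - 2\right) \sqrt{\left(11 + 12\right) \left(3 - 11\right) + 13}}{17 - 30} = \frac{\left(1 - 2\right) \sqrt{23 \left(-8\right) + 13}}{-13} = - \sqrt{-184 + 13} \left(- \frac{1}{13}\right) = - \sqrt{-171} \left(- \frac{1}{13}\right) = - 3 i \sqrt{19} \left(- \frac{1}{13}\right) = \frac{3 i \sqrt{19}}{13}$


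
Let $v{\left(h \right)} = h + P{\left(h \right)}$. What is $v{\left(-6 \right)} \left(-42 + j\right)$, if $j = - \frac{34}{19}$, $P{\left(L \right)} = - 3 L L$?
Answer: $4992$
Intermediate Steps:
$P{\left(L \right)} = - 3 L^{2}$
$v{\left(h \right)} = h - 3 h^{2}$
$j = - \frac{34}{19}$ ($j = \left(-34\right) \frac{1}{19} = - \frac{34}{19} \approx -1.7895$)
$v{\left(-6 \right)} \left(-42 + j\right) = - 6 \left(1 - -18\right) \left(-42 - \frac{34}{19}\right) = - 6 \left(1 + 18\right) \left(- \frac{832}{19}\right) = \left(-6\right) 19 \left(- \frac{832}{19}\right) = \left(-114\right) \left(- \frac{832}{19}\right) = 4992$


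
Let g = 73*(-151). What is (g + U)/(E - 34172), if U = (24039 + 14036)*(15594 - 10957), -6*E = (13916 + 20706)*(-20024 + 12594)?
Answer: 264814128/64259107 ≈ 4.1210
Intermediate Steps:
E = 128620730/3 (E = -(13916 + 20706)*(-20024 + 12594)/6 = -17311*(-7430)/3 = -⅙*(-257241460) = 128620730/3 ≈ 4.2874e+7)
g = -11023
U = 176553775 (U = 38075*4637 = 176553775)
(g + U)/(E - 34172) = (-11023 + 176553775)/(128620730/3 - 34172) = 176542752/(128518214/3) = 176542752*(3/128518214) = 264814128/64259107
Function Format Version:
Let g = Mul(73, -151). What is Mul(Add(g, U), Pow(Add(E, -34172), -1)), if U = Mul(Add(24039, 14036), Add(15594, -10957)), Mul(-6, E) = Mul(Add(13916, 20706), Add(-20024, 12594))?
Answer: Rational(264814128, 64259107) ≈ 4.1210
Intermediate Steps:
E = Rational(128620730, 3) (E = Mul(Rational(-1, 6), Mul(Add(13916, 20706), Add(-20024, 12594))) = Mul(Rational(-1, 6), Mul(34622, -7430)) = Mul(Rational(-1, 6), -257241460) = Rational(128620730, 3) ≈ 4.2874e+7)
g = -11023
U = 176553775 (U = Mul(38075, 4637) = 176553775)
Mul(Add(g, U), Pow(Add(E, -34172), -1)) = Mul(Add(-11023, 176553775), Pow(Add(Rational(128620730, 3), -34172), -1)) = Mul(176542752, Pow(Rational(128518214, 3), -1)) = Mul(176542752, Rational(3, 128518214)) = Rational(264814128, 64259107)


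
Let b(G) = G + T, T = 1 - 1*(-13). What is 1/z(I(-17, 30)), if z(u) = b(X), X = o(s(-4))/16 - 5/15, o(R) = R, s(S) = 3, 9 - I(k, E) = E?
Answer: 48/665 ≈ 0.072181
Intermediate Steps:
T = 14 (T = 1 + 13 = 14)
I(k, E) = 9 - E
X = -7/48 (X = 3/16 - 5/15 = 3*(1/16) - 5*1/15 = 3/16 - 1/3 = -7/48 ≈ -0.14583)
b(G) = 14 + G (b(G) = G + 14 = 14 + G)
z(u) = 665/48 (z(u) = 14 - 7/48 = 665/48)
1/z(I(-17, 30)) = 1/(665/48) = 48/665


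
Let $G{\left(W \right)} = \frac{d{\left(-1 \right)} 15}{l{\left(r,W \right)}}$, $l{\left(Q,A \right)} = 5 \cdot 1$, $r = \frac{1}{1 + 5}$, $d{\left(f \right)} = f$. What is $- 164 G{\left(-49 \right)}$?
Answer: $492$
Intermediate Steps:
$r = \frac{1}{6} \approx 0.16667$
$l{\left(Q,A \right)} = 5$
$G{\left(W \right)} = -3$ ($G{\left(W \right)} = \frac{\left(-1\right) 15}{5} = \left(-15\right) \frac{1}{5} = -3$)
$- 164 G{\left(-49 \right)} = \left(-164\right) \left(-3\right) = 492$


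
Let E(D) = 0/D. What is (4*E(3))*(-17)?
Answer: 0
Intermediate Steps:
E(D) = 0
(4*E(3))*(-17) = (4*0)*(-17) = 0*(-17) = 0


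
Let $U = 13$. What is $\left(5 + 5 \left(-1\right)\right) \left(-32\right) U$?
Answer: $0$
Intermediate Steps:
$\left(5 + 5 \left(-1\right)\right) \left(-32\right) U = \left(5 + 5 \left(-1\right)\right) \left(-32\right) 13 = \left(5 - 5\right) \left(-32\right) 13 = 0 \left(-32\right) 13 = 0 \cdot 13 = 0$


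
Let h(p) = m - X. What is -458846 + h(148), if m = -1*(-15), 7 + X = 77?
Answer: -458901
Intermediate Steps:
X = 70 (X = -7 + 77 = 70)
m = 15
h(p) = -55 (h(p) = 15 - 1*70 = 15 - 70 = -55)
-458846 + h(148) = -458846 - 55 = -458901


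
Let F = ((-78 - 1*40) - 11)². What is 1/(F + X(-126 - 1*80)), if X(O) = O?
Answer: 1/16435 ≈ 6.0846e-5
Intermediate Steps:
F = 16641 (F = ((-78 - 40) - 11)² = (-118 - 11)² = (-129)² = 16641)
1/(F + X(-126 - 1*80)) = 1/(16641 + (-126 - 1*80)) = 1/(16641 + (-126 - 80)) = 1/(16641 - 206) = 1/16435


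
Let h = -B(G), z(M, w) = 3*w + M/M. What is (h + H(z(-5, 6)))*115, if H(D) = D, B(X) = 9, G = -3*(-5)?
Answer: 1150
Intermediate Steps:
G = 15
z(M, w) = 1 + 3*w (z(M, w) = 3*w + 1 = 1 + 3*w)
h = -9 (h = -1*9 = -9)
(h + H(z(-5, 6)))*115 = (-9 + (1 + 3*6))*115 = (-9 + (1 + 18))*115 = (-9 + 19)*115 = 10*115 = 1150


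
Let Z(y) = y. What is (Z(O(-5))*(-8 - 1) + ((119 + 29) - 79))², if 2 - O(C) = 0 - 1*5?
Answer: 36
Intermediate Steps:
O(C) = 7 (O(C) = 2 - (0 - 1*5) = 2 - (0 - 5) = 2 - 1*(-5) = 2 + 5 = 7)
(Z(O(-5))*(-8 - 1) + ((119 + 29) - 79))² = (7*(-8 - 1) + ((119 + 29) - 79))² = (7*(-9) + (148 - 79))² = (-63 + 69)² = 6² = 36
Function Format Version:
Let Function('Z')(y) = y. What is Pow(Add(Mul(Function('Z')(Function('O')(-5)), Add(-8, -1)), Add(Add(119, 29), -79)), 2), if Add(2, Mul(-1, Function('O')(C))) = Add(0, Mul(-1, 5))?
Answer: 36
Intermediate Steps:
Function('O')(C) = 7 (Function('O')(C) = Add(2, Mul(-1, Add(0, Mul(-1, 5)))) = Add(2, Mul(-1, Add(0, -5))) = Add(2, Mul(-1, -5)) = Add(2, 5) = 7)
Pow(Add(Mul(Function('Z')(Function('O')(-5)), Add(-8, -1)), Add(Add(119, 29), -79)), 2) = Pow(Add(Mul(7, Add(-8, -1)), Add(Add(119, 29), -79)), 2) = Pow(Add(Mul(7, -9), Add(148, -79)), 2) = Pow(Add(-63, 69), 2) = Pow(6, 2) = 36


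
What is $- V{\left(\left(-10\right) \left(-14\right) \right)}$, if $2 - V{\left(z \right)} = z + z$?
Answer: $278$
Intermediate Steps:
$V{\left(z \right)} = 2 - 2 z$ ($V{\left(z \right)} = 2 - \left(z + z\right) = 2 - 2 z$)
$- V{\left(\left(-10\right) \left(-14\right) \right)} = - (2 - 2 \left(\left(-10\right) \left(-14\right)\right)) = - (2 - 280) = \left(-1\right) \left(-278\right) = 278$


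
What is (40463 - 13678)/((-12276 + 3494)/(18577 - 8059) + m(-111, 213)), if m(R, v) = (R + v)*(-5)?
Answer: -140862315/2686481 ≈ -52.434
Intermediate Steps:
m(R, v) = -5*R - 5*v
(40463 - 13678)/((-12276 + 3494)/(18577 - 8059) + m(-111, 213)) = (40463 - 13678)/((-12276 + 3494)/(18577 - 8059) + (-5*(-111) - 5*213)) = 26785/(-8782/10518 + (555 - 1065)) = 26785/(-8782*1/10518 - 510) = 26785/(-4391/5259 - 510) = 26785/(-2686481/5259) = 26785*(-5259/2686481) = -140862315/2686481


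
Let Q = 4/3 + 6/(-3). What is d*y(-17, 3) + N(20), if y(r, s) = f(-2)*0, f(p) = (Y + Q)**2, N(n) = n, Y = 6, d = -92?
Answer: 20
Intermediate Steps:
Q = -2/3 (Q = 4*(1/3) + 6*(-1/3) = 4/3 - 2 = -2/3 ≈ -0.66667)
f(p) = 256/9 (f(p) = (6 - 2/3)**2 = (16/3)**2 = 256/9)
y(r, s) = 0 (y(r, s) = (256/9)*0 = 0)
d*y(-17, 3) + N(20) = -92*0 + 20 = 0 + 20 = 20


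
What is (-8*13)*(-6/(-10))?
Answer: -312/5 ≈ -62.400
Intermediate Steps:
(-8*13)*(-6/(-10)) = -(-624)*(-1)/10 = -104*⅗ = -312/5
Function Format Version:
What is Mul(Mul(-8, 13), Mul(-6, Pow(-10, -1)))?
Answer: Rational(-312, 5) ≈ -62.400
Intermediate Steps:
Mul(Mul(-8, 13), Mul(-6, Pow(-10, -1))) = Mul(-104, Mul(-6, Rational(-1, 10))) = Mul(-104, Rational(3, 5)) = Rational(-312, 5)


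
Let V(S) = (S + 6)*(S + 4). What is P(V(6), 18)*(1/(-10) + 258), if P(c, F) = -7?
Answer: -18053/10 ≈ -1805.3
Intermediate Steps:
V(S) = (4 + S)*(6 + S) (V(S) = (6 + S)*(4 + S) = (4 + S)*(6 + S))
P(V(6), 18)*(1/(-10) + 258) = -7*(1/(-10) + 258) = -7*(-1/10 + 258) = -7*2579/10 = -18053/10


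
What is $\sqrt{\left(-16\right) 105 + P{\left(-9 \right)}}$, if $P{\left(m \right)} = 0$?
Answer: $4 i \sqrt{105} \approx 40.988 i$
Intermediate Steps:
$\sqrt{\left(-16\right) 105 + P{\left(-9 \right)}} = \sqrt{\left(-16\right) 105 + 0} = \sqrt{-1680 + 0} = \sqrt{-1680} = 4 i \sqrt{105}$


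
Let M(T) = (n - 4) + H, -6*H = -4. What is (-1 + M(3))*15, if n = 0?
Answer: -65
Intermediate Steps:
H = 2/3 (H = -1/6*(-4) = 2/3 ≈ 0.66667)
M(T) = -10/3 (M(T) = (0 - 4) + 2/3 = -4 + 2/3 = -10/3)
(-1 + M(3))*15 = (-1 - 10/3)*15 = -13/3*15 = -65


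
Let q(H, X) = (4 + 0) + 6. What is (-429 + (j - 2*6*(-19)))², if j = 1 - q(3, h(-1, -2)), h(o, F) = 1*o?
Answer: 44100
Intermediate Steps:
h(o, F) = o
q(H, X) = 10 (q(H, X) = 4 + 6 = 10)
j = -9 (j = 1 - 1*10 = 1 - 10 = -9)
(-429 + (j - 2*6*(-19)))² = (-429 + (-9 - 2*6*(-19)))² = (-429 + (-9 - 12*(-19)))² = (-429 + (-9 + 228))² = (-429 + 219)² = (-210)² = 44100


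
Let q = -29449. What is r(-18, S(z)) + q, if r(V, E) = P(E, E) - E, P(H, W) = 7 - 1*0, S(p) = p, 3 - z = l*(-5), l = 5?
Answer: -29470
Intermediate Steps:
z = 28 (z = 3 - 5*(-5) = 3 - 1*(-25) = 3 + 25 = 28)
P(H, W) = 7 (P(H, W) = 7 + 0 = 7)
r(V, E) = 7 - E
r(-18, S(z)) + q = (7 - 1*28) - 29449 = (7 - 28) - 29449 = -21 - 29449 = -29470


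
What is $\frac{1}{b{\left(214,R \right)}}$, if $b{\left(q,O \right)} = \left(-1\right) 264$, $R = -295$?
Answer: $- \frac{1}{264} \approx -0.0037879$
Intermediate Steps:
$b{\left(q,O \right)} = -264$
$\frac{1}{b{\left(214,R \right)}} = \frac{1}{-264} = - \frac{1}{264}$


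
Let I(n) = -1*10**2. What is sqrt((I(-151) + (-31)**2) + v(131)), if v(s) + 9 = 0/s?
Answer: 2*sqrt(213) ≈ 29.189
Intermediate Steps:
v(s) = -9 (v(s) = -9 + 0/s = -9 + 0 = -9)
I(n) = -100 (I(n) = -1*100 = -100)
sqrt((I(-151) + (-31)**2) + v(131)) = sqrt((-100 + (-31)**2) - 9) = sqrt((-100 + 961) - 9) = sqrt(861 - 9) = sqrt(852) = 2*sqrt(213)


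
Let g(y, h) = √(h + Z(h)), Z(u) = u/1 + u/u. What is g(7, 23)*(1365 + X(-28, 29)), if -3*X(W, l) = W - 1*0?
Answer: 4123*√47/3 ≈ 9422.0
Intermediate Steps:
X(W, l) = -W/3 (X(W, l) = -(W - 1*0)/3 = -(W + 0)/3 = -W/3)
Z(u) = 1 + u (Z(u) = u*1 + 1 = u + 1 = 1 + u)
g(y, h) = √(1 + 2*h) (g(y, h) = √(h + (1 + h)) = √(1 + 2*h))
g(7, 23)*(1365 + X(-28, 29)) = √(1 + 2*23)*(1365 - ⅓*(-28)) = √(1 + 46)*(1365 + 28/3) = √47*(4123/3) = 4123*√47/3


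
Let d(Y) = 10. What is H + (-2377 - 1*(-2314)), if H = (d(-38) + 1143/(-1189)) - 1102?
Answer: -1374438/1189 ≈ -1156.0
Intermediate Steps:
H = -1299531/1189 (H = (10 + 1143/(-1189)) - 1102 = (10 + 1143*(-1/1189)) - 1102 = (10 - 1143/1189) - 1102 = 10747/1189 - 1102 = -1299531/1189 ≈ -1093.0)
H + (-2377 - 1*(-2314)) = -1299531/1189 + (-2377 - 1*(-2314)) = -1299531/1189 + (-2377 + 2314) = -1299531/1189 - 63 = -1374438/1189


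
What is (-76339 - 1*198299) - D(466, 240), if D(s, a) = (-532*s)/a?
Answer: -8208151/30 ≈ -2.7361e+5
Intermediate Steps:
D(s, a) = -532*s/a
(-76339 - 1*198299) - D(466, 240) = (-76339 - 1*198299) - (-532)*466/240 = (-76339 - 198299) - (-532)*466/240 = -274638 - 1*(-30989/30) = -274638 + 30989/30 = -8208151/30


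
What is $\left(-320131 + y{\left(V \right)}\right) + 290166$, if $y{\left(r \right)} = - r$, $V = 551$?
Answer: $-30516$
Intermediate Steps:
$\left(-320131 + y{\left(V \right)}\right) + 290166 = \left(-320131 - 551\right) + 290166 = -320682 + 290166 = -30516$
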